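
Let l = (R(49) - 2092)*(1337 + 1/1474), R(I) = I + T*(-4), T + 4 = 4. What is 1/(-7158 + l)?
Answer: -1474/4036770669 ≈ -3.6514e-7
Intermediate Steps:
T = 0 (T = -4 + 4 = 0)
R(I) = I (R(I) = I + 0*(-4) = I + 0 = I)
l = -4026219777/1474 (l = (49 - 2092)*(1337 + 1/1474) = -2043*(1337 + 1/1474) = -2043*1970739/1474 = -4026219777/1474 ≈ -2.7315e+6)
1/(-7158 + l) = 1/(-7158 - 4026219777/1474) = 1/(-4036770669/1474) = -1474/4036770669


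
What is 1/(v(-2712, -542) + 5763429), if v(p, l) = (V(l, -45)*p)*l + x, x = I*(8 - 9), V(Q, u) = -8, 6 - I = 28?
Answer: -1/5995781 ≈ -1.6678e-7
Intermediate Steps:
I = -22 (I = 6 - 1*28 = 6 - 28 = -22)
x = 22 (x = -22*(8 - 9) = -22*(-1) = 22)
v(p, l) = 22 - 8*l*p (v(p, l) = (-8*p)*l + 22 = -8*l*p + 22 = 22 - 8*l*p)
1/(v(-2712, -542) + 5763429) = 1/((22 - 8*(-542)*(-2712)) + 5763429) = 1/((22 - 11759232) + 5763429) = 1/(-11759210 + 5763429) = 1/(-5995781) = -1/5995781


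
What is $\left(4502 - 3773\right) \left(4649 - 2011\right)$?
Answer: $1923102$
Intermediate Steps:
$\left(4502 - 3773\right) \left(4649 - 2011\right) = 729 \cdot 2638 = 1923102$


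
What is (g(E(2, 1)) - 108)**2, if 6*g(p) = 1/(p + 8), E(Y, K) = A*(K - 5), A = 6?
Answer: 107516161/9216 ≈ 11666.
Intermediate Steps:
E(Y, K) = -30 + 6*K (E(Y, K) = 6*(K - 5) = 6*(-5 + K) = -30 + 6*K)
g(p) = 1/(6*(8 + p)) (g(p) = 1/(6*(p + 8)) = 1/(6*(8 + p)))
(g(E(2, 1)) - 108)**2 = (1/(6*(8 + (-30 + 6*1))) - 108)**2 = (1/(6*(8 + (-30 + 6))) - 108)**2 = (1/(6*(8 - 24)) - 108)**2 = ((1/6)/(-16) - 108)**2 = ((1/6)*(-1/16) - 108)**2 = (-1/96 - 108)**2 = (-10369/96)**2 = 107516161/9216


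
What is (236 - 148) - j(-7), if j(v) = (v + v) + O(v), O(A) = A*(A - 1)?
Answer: 46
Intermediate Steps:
O(A) = A*(-1 + A)
j(v) = 2*v + v*(-1 + v) (j(v) = (v + v) + v*(-1 + v) = 2*v + v*(-1 + v))
(236 - 148) - j(-7) = (236 - 148) - (-7)*(1 - 7) = 88 - (-7)*(-6) = 88 - 1*42 = 88 - 42 = 46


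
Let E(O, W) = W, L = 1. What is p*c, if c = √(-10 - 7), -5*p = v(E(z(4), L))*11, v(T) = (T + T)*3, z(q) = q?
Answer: -66*I*√17/5 ≈ -54.425*I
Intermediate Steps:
v(T) = 6*T (v(T) = (2*T)*3 = 6*T)
p = -66/5 (p = -6*1*11/5 = -6*11/5 = -⅕*66 = -66/5 ≈ -13.200)
c = I*√17 (c = √(-17) = I*√17 ≈ 4.1231*I)
p*c = -66*I*√17/5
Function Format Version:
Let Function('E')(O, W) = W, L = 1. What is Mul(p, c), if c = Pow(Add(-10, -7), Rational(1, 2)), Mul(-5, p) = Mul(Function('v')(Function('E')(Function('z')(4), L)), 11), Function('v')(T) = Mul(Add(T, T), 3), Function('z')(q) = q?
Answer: Mul(Rational(-66, 5), I, Pow(17, Rational(1, 2))) ≈ Mul(-54.425, I)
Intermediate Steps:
Function('v')(T) = Mul(6, T) (Function('v')(T) = Mul(Mul(2, T), 3) = Mul(6, T))
p = Rational(-66, 5) (p = Mul(Rational(-1, 5), Mul(Mul(6, 1), 11)) = Mul(Rational(-1, 5), Mul(6, 11)) = Mul(Rational(-1, 5), 66) = Rational(-66, 5) ≈ -13.200)
c = Mul(I, Pow(17, Rational(1, 2))) (c = Pow(-17, Rational(1, 2)) = Mul(I, Pow(17, Rational(1, 2))) ≈ Mul(4.1231, I))
Mul(p, c) = Mul(Rational(-66, 5), Mul(I, Pow(17, Rational(1, 2)))) = Mul(Rational(-66, 5), I, Pow(17, Rational(1, 2)))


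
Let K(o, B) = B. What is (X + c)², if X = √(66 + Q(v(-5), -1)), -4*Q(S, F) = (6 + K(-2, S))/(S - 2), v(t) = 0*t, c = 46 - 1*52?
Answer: (12 - √267)²/4 ≈ 4.7092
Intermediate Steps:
c = -6 (c = 46 - 52 = -6)
v(t) = 0
Q(S, F) = -(6 + S)/(4*(-2 + S)) (Q(S, F) = -(6 + S)/(4*(S - 2)) = -(6 + S)/(4*(-2 + S)))
X = √267/2 (X = √(66 + (-6 - 1*0)/(4*(-2 + 0))) = √(66 + (¼)*(-6 + 0)/(-2)) = √(66 + (¼)*(-½)*(-6)) = √(66 + ¾) = √(267/4) = √267/2 ≈ 8.1701)
(X + c)² = (√267/2 - 6)² = (-6 + √267/2)²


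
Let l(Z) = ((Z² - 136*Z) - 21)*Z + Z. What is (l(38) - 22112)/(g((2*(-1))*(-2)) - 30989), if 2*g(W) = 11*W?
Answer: 164384/30967 ≈ 5.3084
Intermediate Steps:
g(W) = 11*W/2 (g(W) = (11*W)/2 = 11*W/2)
l(Z) = Z + Z*(-21 + Z² - 136*Z) (l(Z) = (-21 + Z² - 136*Z)*Z + Z = Z*(-21 + Z² - 136*Z) + Z = Z + Z*(-21 + Z² - 136*Z))
(l(38) - 22112)/(g((2*(-1))*(-2)) - 30989) = (38*(-20 + 38² - 136*38) - 22112)/(11*((2*(-1))*(-2))/2 - 30989) = (38*(-20 + 1444 - 5168) - 22112)/(11*(-2*(-2))/2 - 30989) = (38*(-3744) - 22112)/((11/2)*4 - 30989) = (-142272 - 22112)/(22 - 30989) = -164384/(-30967) = -164384*(-1/30967) = 164384/30967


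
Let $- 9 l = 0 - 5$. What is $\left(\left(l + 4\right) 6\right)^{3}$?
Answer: $\frac{551368}{27} \approx 20421.0$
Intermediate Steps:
$l = \frac{5}{9}$ ($l = - \frac{0 - 5}{9} = \left(- \frac{1}{9}\right) \left(-5\right) = \frac{5}{9} \approx 0.55556$)
$\left(\left(l + 4\right) 6\right)^{3} = \left(\left(\frac{5}{9} + 4\right) 6\right)^{3} = \left(\frac{41}{9} \cdot 6\right)^{3} = \left(\frac{82}{3}\right)^{3} = \frac{551368}{27}$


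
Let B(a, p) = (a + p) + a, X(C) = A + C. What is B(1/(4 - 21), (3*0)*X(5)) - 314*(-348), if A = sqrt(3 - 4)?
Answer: 1857622/17 ≈ 1.0927e+5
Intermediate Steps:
A = I (A = sqrt(-1) = I ≈ 1.0*I)
X(C) = I + C
B(a, p) = p + 2*a
B(1/(4 - 21), (3*0)*X(5)) - 314*(-348) = ((3*0)*(I + 5) + 2/(4 - 21)) - 314*(-348) = (0*(5 + I) + 2/(-17)) + 109272 = (0 + 2*(-1/17)) + 109272 = (0 - 2/17) + 109272 = -2/17 + 109272 = 1857622/17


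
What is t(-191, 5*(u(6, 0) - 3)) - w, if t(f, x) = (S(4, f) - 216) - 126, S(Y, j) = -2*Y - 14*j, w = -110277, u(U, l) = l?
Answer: 112601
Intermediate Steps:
S(Y, j) = -14*j - 2*Y
t(f, x) = -350 - 14*f (t(f, x) = ((-14*f - 2*4) - 216) - 126 = ((-14*f - 8) - 216) - 126 = ((-8 - 14*f) - 216) - 126 = (-224 - 14*f) - 126 = -350 - 14*f)
t(-191, 5*(u(6, 0) - 3)) - w = (-350 - 14*(-191)) - 1*(-110277) = (-350 + 2674) + 110277 = 2324 + 110277 = 112601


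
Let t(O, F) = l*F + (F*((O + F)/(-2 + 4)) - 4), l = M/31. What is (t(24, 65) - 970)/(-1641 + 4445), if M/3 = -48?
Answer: 100227/173848 ≈ 0.57652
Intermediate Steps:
M = -144 (M = 3*(-48) = -144)
l = -144/31 ≈ -4.6452
t(O, F) = -4 - 144*F/31 + F*(F/2 + O/2) (t(O, F) = -144*F/31 + (F*((O + F)/(-2 + 4)) - 4) = -144*F/31 + (F*((F + O)/2) - 4) = -144*F/31 + (F*((F + O)*(½)) - 4) = -144*F/31 + (F*(F/2 + O/2) - 4) = -144*F/31 + (-4 + F*(F/2 + O/2)) = -4 - 144*F/31 + F*(F/2 + O/2))
(t(24, 65) - 970)/(-1641 + 4445) = ((-4 + (½)*65² - 144/31*65 + (½)*65*24) - 970)/(-1641 + 4445) = ((-4 + (½)*4225 - 9360/31 + 780) - 970)/2804 = ((-4 + 4225/2 - 9360/31 + 780) - 970)*(1/2804) = (160367/62 - 970)*(1/2804) = (100227/62)*(1/2804) = 100227/173848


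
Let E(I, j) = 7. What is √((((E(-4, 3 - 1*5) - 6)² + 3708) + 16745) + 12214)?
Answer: 2*√8167 ≈ 180.74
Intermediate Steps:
√((((E(-4, 3 - 1*5) - 6)² + 3708) + 16745) + 12214) = √((((7 - 6)² + 3708) + 16745) + 12214) = √(((1² + 3708) + 16745) + 12214) = √(((1 + 3708) + 16745) + 12214) = √((3709 + 16745) + 12214) = √(20454 + 12214) = √32668 = 2*√8167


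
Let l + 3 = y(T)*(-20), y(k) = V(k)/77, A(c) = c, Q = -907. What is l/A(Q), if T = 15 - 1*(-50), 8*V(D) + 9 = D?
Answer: 53/9977 ≈ 0.0053122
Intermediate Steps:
V(D) = -9/8 + D/8
T = 65 (T = 15 + 50 = 65)
y(k) = -9/616 + k/616 (y(k) = (-9/8 + k/8)/77 = (-9/8 + k/8)*(1/77) = -9/616 + k/616)
l = -53/11 (l = -3 + (-9/616 + (1/616)*65)*(-20) = -3 + (-9/616 + 65/616)*(-20) = -3 + (1/11)*(-20) = -3 - 20/11 = -53/11 ≈ -4.8182)
l/A(Q) = -53/11/(-907) = -53/11*(-1/907) = 53/9977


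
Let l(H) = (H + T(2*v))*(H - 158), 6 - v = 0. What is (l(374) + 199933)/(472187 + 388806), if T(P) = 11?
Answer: 283093/860993 ≈ 0.32880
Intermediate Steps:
v = 6 (v = 6 - 1*0 = 6 + 0 = 6)
l(H) = (-158 + H)*(11 + H) (l(H) = (H + 11)*(H - 158) = (11 + H)*(-158 + H) = (-158 + H)*(11 + H))
(l(374) + 199933)/(472187 + 388806) = ((-1738 + 374² - 147*374) + 199933)/(472187 + 388806) = ((-1738 + 139876 - 54978) + 199933)/860993 = (83160 + 199933)*(1/860993) = 283093*(1/860993) = 283093/860993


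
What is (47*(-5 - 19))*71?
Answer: -80088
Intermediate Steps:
(47*(-5 - 19))*71 = (47*(-24))*71 = -1128*71 = -80088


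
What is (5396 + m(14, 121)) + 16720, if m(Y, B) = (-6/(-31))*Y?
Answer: 685680/31 ≈ 22119.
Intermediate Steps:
m(Y, B) = 6*Y/31 (m(Y, B) = (-6*(-1/31))*Y = 6*Y/31)
(5396 + m(14, 121)) + 16720 = (5396 + (6/31)*14) + 16720 = (5396 + 84/31) + 16720 = 167360/31 + 16720 = 685680/31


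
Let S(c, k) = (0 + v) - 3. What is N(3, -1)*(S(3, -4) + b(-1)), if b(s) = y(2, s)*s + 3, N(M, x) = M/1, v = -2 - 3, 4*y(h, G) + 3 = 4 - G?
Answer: -33/2 ≈ -16.500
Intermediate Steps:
y(h, G) = ¼ - G/4 (y(h, G) = -¾ + (4 - G)/4 = -¾ + (1 - G/4) = ¼ - G/4)
v = -5
N(M, x) = M (N(M, x) = M*1 = M)
S(c, k) = -8 (S(c, k) = (0 - 5) - 3 = -5 - 3 = -8)
b(s) = 3 + s*(¼ - s/4) (b(s) = (¼ - s/4)*s + 3 = s*(¼ - s/4) + 3 = 3 + s*(¼ - s/4))
N(3, -1)*(S(3, -4) + b(-1)) = 3*(-8 + (3 - ¼*(-1)*(-1 - 1))) = 3*(-8 + (3 - ¼*(-1)*(-2))) = 3*(-8 + (3 - ½)) = 3*(-8 + 5/2) = 3*(-11/2) = -33/2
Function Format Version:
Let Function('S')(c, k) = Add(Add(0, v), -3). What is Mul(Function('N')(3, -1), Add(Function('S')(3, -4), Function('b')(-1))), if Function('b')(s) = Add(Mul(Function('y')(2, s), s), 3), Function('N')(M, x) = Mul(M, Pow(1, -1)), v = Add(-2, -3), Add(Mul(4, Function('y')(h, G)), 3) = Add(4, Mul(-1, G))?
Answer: Rational(-33, 2) ≈ -16.500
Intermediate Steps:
Function('y')(h, G) = Add(Rational(1, 4), Mul(Rational(-1, 4), G)) (Function('y')(h, G) = Add(Rational(-3, 4), Mul(Rational(1, 4), Add(4, Mul(-1, G)))) = Add(Rational(-3, 4), Add(1, Mul(Rational(-1, 4), G))) = Add(Rational(1, 4), Mul(Rational(-1, 4), G)))
v = -5
Function('N')(M, x) = M (Function('N')(M, x) = Mul(M, 1) = M)
Function('S')(c, k) = -8 (Function('S')(c, k) = Add(Add(0, -5), -3) = Add(-5, -3) = -8)
Function('b')(s) = Add(3, Mul(s, Add(Rational(1, 4), Mul(Rational(-1, 4), s)))) (Function('b')(s) = Add(Mul(Add(Rational(1, 4), Mul(Rational(-1, 4), s)), s), 3) = Add(Mul(s, Add(Rational(1, 4), Mul(Rational(-1, 4), s))), 3) = Add(3, Mul(s, Add(Rational(1, 4), Mul(Rational(-1, 4), s)))))
Mul(Function('N')(3, -1), Add(Function('S')(3, -4), Function('b')(-1))) = Mul(3, Add(-8, Add(3, Mul(Rational(-1, 4), -1, Add(-1, -1))))) = Mul(3, Add(-8, Add(3, Mul(Rational(-1, 4), -1, -2)))) = Mul(3, Add(-8, Add(3, Rational(-1, 2)))) = Mul(3, Add(-8, Rational(5, 2))) = Mul(3, Rational(-11, 2)) = Rational(-33, 2)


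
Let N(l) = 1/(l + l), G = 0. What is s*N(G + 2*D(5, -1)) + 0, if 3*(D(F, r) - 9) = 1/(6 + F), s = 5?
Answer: 165/1192 ≈ 0.13842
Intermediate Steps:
D(F, r) = 9 + 1/(3*(6 + F))
N(l) = 1/(2*l)
s*N(G + 2*D(5, -1)) + 0 = 5*(1/(2*(0 + 2*((163 + 27*5)/(3*(6 + 5)))))) + 0 = 5*(1/(2*(0 + 2*((⅓)*(163 + 135)/11)))) + 0 = 5*(1/(2*(0 + 2*((⅓)*(1/11)*298)))) + 0 = 5*(1/(2*(0 + 2*(298/33)))) + 0 = 5*(1/(2*(0 + 596/33))) + 0 = 5*(1/(2*(596/33))) + 0 = 5*((½)*(33/596)) + 0 = 5*(33/1192) + 0 = 165/1192 + 0 = 165/1192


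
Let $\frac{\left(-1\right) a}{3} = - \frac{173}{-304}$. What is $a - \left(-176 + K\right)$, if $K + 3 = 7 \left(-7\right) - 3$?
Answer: $\frac{69705}{304} \approx 229.29$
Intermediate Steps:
$K = -55$ ($K = -3 + \left(7 \left(-7\right) - 3\right) = -3 - 52 = -55$)
$a = - \frac{519}{304}$ ($a = - 3 \left(- \frac{173}{-304}\right) = - 3 \left(\left(-173\right) \left(- \frac{1}{304}\right)\right) = \left(-3\right) \frac{173}{304} = - \frac{519}{304} \approx -1.7072$)
$a - \left(-176 + K\right) = - \frac{519}{304} - \left(-176 - 55\right) = - \frac{519}{304} - -231 = - \frac{519}{304} + 231 = \frac{69705}{304}$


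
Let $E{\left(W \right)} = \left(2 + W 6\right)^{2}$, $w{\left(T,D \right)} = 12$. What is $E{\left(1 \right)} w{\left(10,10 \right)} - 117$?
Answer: $651$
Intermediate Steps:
$E{\left(W \right)} = \left(2 + 6 W\right)^{2}$
$E{\left(1 \right)} w{\left(10,10 \right)} - 117 = 4 \left(1 + 3 \cdot 1\right)^{2} \cdot 12 - 117 = 4 \left(1 + 3\right)^{2} \cdot 12 - 117 = 4 \cdot 4^{2} \cdot 12 - 117 = 4 \cdot 16 \cdot 12 - 117 = 64 \cdot 12 - 117 = 768 - 117 = 651$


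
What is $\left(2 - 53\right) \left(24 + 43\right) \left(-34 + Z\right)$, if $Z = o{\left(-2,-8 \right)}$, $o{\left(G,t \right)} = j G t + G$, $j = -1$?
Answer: $177684$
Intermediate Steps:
$o{\left(G,t \right)} = G - G t$ ($o{\left(G,t \right)} = - G t + G = G - G t$)
$Z = -18$ ($Z = - 2 \left(1 - -8\right) = - 2 \left(1 + 8\right) = \left(-2\right) 9 = -18$)
$\left(2 - 53\right) \left(24 + 43\right) \left(-34 + Z\right) = \left(2 - 53\right) \left(24 + 43\right) \left(-34 - 18\right) = \left(-51\right) 67 \left(-52\right) = \left(-3417\right) \left(-52\right) = 177684$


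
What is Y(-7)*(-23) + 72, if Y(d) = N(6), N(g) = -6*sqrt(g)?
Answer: 72 + 138*sqrt(6) ≈ 410.03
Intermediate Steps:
N(g) = -6*sqrt(g)
Y(d) = -6*sqrt(6)
Y(-7)*(-23) + 72 = -6*sqrt(6)*(-23) + 72 = 138*sqrt(6) + 72 = 72 + 138*sqrt(6)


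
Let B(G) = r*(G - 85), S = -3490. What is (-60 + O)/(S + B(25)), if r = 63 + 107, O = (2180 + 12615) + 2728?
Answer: -17463/13690 ≈ -1.2756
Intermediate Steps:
O = 17523 (O = 14795 + 2728 = 17523)
r = 170
B(G) = -14450 + 170*G (B(G) = 170*(G - 85) = 170*(-85 + G) = -14450 + 170*G)
(-60 + O)/(S + B(25)) = (-60 + 17523)/(-3490 + (-14450 + 170*25)) = 17463/(-3490 + (-14450 + 4250)) = 17463/(-3490 - 10200) = 17463/(-13690) = 17463*(-1/13690) = -17463/13690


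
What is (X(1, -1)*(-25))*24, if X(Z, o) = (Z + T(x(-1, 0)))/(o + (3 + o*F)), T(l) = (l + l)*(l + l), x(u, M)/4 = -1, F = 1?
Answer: -39000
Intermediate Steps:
x(u, M) = -4 (x(u, M) = 4*(-1) = -4)
T(l) = 4*l**2 (T(l) = (2*l)*(2*l) = 4*l**2)
X(Z, o) = (64 + Z)/(3 + 2*o) (X(Z, o) = (Z + 4*(-4)**2)/(o + (3 + o*1)) = (Z + 4*16)/(o + (3 + o)) = (Z + 64)/(3 + 2*o) = (64 + Z)/(3 + 2*o))
(X(1, -1)*(-25))*24 = (((64 + 1)/(3 + 2*(-1)))*(-25))*24 = ((65/(3 - 2))*(-25))*24 = ((65/1)*(-25))*24 = ((1*65)*(-25))*24 = (65*(-25))*24 = -1625*24 = -39000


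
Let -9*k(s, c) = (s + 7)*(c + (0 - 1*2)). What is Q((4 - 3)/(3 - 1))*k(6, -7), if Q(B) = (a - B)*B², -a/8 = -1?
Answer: 195/8 ≈ 24.375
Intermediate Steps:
a = 8 (a = -8*(-1) = 8)
k(s, c) = -(-2 + c)*(7 + s)/9 (k(s, c) = -(s + 7)*(c + (0 - 1*2))/9 = -(7 + s)*(c + (0 - 2))/9 = -(7 + s)*(c - 2)/9 = -(7 + s)*(-2 + c)/9 = -(-2 + c)*(7 + s)/9)
Q(B) = B²*(8 - B) (Q(B) = (8 - B)*B² = B²*(8 - B))
Q((4 - 3)/(3 - 1))*k(6, -7) = (((4 - 3)/(3 - 1))²*(8 - (4 - 3)/(3 - 1)))*(14/9 - 7/9*(-7) + (2/9)*6 - ⅑*(-7)*6) = ((1/2)²*(8 - 1/2))*(14/9 + 49/9 + 4/3 + 14/3) = ((1*(½))²*(8 - 1/2))*13 = ((½)²*(8 - 1*½))*13 = ((8 - ½)/4)*13 = ((¼)*(15/2))*13 = (15/8)*13 = 195/8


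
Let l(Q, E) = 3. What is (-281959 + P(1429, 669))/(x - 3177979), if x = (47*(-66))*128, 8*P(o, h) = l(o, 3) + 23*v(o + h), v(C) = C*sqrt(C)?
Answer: 2255669/28600280 - 24127*sqrt(2098)/14300140 ≈ 0.0015890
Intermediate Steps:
v(C) = C**(3/2)
P(o, h) = 3/8 + 23*(h + o)**(3/2)/8 (P(o, h) = (3 + 23*(o + h)**(3/2))/8 = (3 + 23*(h + o)**(3/2))/8 = 3/8 + 23*(h + o)**(3/2)/8)
x = -397056 (x = -3102*128 = -397056)
(-281959 + P(1429, 669))/(x - 3177979) = (-281959 + (3/8 + 23*(669 + 1429)**(3/2)/8))/(-397056 - 3177979) = (-281959 + (3/8 + 23*2098**(3/2)/8))/(-3575035) = (-281959 + (3/8 + 23*(2098*sqrt(2098))/8))*(-1/3575035) = (-281959 + (3/8 + 24127*sqrt(2098)/4))*(-1/3575035) = (-2255669/8 + 24127*sqrt(2098)/4)*(-1/3575035) = 2255669/28600280 - 24127*sqrt(2098)/14300140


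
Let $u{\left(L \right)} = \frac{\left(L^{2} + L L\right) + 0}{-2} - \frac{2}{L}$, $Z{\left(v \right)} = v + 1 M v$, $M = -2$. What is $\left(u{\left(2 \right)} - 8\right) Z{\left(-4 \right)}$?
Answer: $-52$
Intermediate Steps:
$Z{\left(v \right)} = - v$ ($Z{\left(v \right)} = v + 1 \left(- 2 v\right) = v - 2 v = - v$)
$u{\left(L \right)} = - L^{2} - \frac{2}{L}$ ($u{\left(L \right)} = \left(\left(L^{2} + L^{2}\right) + 0\right) \left(- \frac{1}{2}\right) - \frac{2}{L} = \left(2 L^{2} + 0\right) \left(- \frac{1}{2}\right) - \frac{2}{L} = 2 L^{2} \left(- \frac{1}{2}\right) - \frac{2}{L} = - L^{2} - \frac{2}{L}$)
$\left(u{\left(2 \right)} - 8\right) Z{\left(-4 \right)} = \left(\frac{-2 - 2^{3}}{2} - 8\right) \left(\left(-1\right) \left(-4\right)\right) = \left(\frac{-2 - 8}{2} - 8\right) 4 = \left(\frac{1}{2} \left(-10\right) - 8\right) 4 = \left(-5 - 8\right) 4 = \left(-13\right) 4 = -52$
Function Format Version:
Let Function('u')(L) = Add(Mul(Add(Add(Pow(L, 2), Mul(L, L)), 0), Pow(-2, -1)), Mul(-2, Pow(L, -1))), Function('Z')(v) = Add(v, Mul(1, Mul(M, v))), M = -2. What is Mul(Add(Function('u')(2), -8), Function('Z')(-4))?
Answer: -52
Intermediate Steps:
Function('Z')(v) = Mul(-1, v) (Function('Z')(v) = Add(v, Mul(1, Mul(-2, v))) = Add(v, Mul(-2, v)) = Mul(-1, v))
Function('u')(L) = Add(Mul(-1, Pow(L, 2)), Mul(-2, Pow(L, -1))) (Function('u')(L) = Add(Mul(Add(Add(Pow(L, 2), Pow(L, 2)), 0), Rational(-1, 2)), Mul(-2, Pow(L, -1))) = Add(Mul(Add(Mul(2, Pow(L, 2)), 0), Rational(-1, 2)), Mul(-2, Pow(L, -1))) = Add(Mul(Mul(2, Pow(L, 2)), Rational(-1, 2)), Mul(-2, Pow(L, -1))) = Add(Mul(-1, Pow(L, 2)), Mul(-2, Pow(L, -1))))
Mul(Add(Function('u')(2), -8), Function('Z')(-4)) = Mul(Add(Mul(Pow(2, -1), Add(-2, Mul(-1, Pow(2, 3)))), -8), Mul(-1, -4)) = Mul(Add(Mul(Rational(1, 2), Add(-2, Mul(-1, 8))), -8), 4) = Mul(Add(Mul(Rational(1, 2), Add(-2, -8)), -8), 4) = Mul(Add(Mul(Rational(1, 2), -10), -8), 4) = Mul(Add(-5, -8), 4) = Mul(-13, 4) = -52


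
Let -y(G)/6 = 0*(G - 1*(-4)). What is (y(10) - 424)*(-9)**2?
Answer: -34344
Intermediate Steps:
y(G) = 0 (y(G) = -0*(G - 1*(-4)) = -0*(G + 4) = -0*(4 + G) = -6*0 = 0)
(y(10) - 424)*(-9)**2 = (0 - 424)*(-9)**2 = -424*81 = -34344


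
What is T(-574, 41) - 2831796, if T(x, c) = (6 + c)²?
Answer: -2829587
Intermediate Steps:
T(-574, 41) - 2831796 = (6 + 41)² - 2831796 = 47² - 2831796 = 2209 - 2831796 = -2829587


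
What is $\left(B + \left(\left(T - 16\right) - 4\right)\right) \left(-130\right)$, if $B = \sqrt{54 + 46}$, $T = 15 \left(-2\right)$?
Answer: $5200$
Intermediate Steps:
$T = -30$
$B = 10$ ($B = \sqrt{100} = 10$)
$\left(B + \left(\left(T - 16\right) - 4\right)\right) \left(-130\right) = \left(10 - 50\right) \left(-130\right) = \left(-40\right) \left(-130\right) = 5200$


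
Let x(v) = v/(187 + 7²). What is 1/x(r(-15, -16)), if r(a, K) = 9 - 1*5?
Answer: 59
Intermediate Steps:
r(a, K) = 4 (r(a, K) = 9 - 5 = 4)
x(v) = v/236 (x(v) = v/(187 + 49) = v/236)
1/x(r(-15, -16)) = 1/((1/236)*4) = 1/(1/59) = 59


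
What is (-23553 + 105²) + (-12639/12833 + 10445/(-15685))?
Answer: -504407668568/40257121 ≈ -12530.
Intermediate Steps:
(-23553 + 105²) + (-12639/12833 + 10445/(-15685)) = (-23553 + 11025) + (-12639*1/12833 + 10445*(-1/15685)) = -12528 + (-12639/12833 - 2089/3137) = -12528 - 66456680/40257121 = -504407668568/40257121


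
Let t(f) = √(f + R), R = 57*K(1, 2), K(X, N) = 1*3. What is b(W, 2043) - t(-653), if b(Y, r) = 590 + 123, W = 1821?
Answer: 713 - I*√482 ≈ 713.0 - 21.954*I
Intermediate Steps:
b(Y, r) = 713
K(X, N) = 3
R = 171 (R = 57*3 = 171)
t(f) = √(171 + f) (t(f) = √(f + 171) = √(171 + f))
b(W, 2043) - t(-653) = 713 - √(171 - 653) = 713 - √(-482) = 713 - I*√482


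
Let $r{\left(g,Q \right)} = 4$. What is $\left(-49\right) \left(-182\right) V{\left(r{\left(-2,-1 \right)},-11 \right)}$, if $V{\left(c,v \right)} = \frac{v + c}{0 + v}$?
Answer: $\frac{62426}{11} \approx 5675.1$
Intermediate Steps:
$V{\left(c,v \right)} = \frac{c + v}{v}$
$\left(-49\right) \left(-182\right) V{\left(r{\left(-2,-1 \right)},-11 \right)} = \left(-49\right) \left(-182\right) \frac{4 - 11}{-11} = 8918 \left(\left(- \frac{1}{11}\right) \left(-7\right)\right) = 8918 \cdot \frac{7}{11} = \frac{62426}{11}$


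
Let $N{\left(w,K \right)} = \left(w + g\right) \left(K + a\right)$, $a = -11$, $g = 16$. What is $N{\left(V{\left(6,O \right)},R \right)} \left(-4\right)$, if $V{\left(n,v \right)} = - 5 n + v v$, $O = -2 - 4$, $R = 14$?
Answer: $-264$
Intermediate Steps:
$O = -6$
$V{\left(n,v \right)} = v^{2} - 5 n$ ($V{\left(n,v \right)} = - 5 n + v^{2} = v^{2} - 5 n$)
$N{\left(w,K \right)} = \left(-11 + K\right) \left(16 + w\right)$ ($N{\left(w,K \right)} = \left(w + 16\right) \left(K - 11\right) = \left(16 + w\right) \left(-11 + K\right) = \left(-11 + K\right) \left(16 + w\right)$)
$N{\left(V{\left(6,O \right)},R \right)} \left(-4\right) = \left(-176 - 11 \left(\left(-6\right)^{2} - 30\right) + 16 \cdot 14 + 14 \left(\left(-6\right)^{2} - 30\right)\right) \left(-4\right) = \left(-176 - 11 \left(36 - 30\right) + 224 + 14 \left(36 - 30\right)\right) \left(-4\right) = \left(-176 - 66 + 224 + 14 \cdot 6\right) \left(-4\right) = \left(-176 - 66 + 224 + 84\right) \left(-4\right) = 66 \left(-4\right) = -264$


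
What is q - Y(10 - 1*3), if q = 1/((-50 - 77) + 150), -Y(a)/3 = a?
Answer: 484/23 ≈ 21.043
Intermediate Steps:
Y(a) = -3*a
q = 1/23 (q = 1/(-127 + 150) = 1/23 ≈ 0.043478)
q - Y(10 - 1*3) = 1/23 - (-3)*(10 - 1*3) = 1/23 - (-3)*(10 - 3) = 1/23 - (-3)*7 = 1/23 - 1*(-21) = 1/23 + 21 = 484/23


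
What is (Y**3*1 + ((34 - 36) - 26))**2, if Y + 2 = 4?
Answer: 400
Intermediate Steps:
Y = 2 (Y = -2 + 4 = 2)
(Y**3*1 + ((34 - 36) - 26))**2 = (2**3*1 + ((34 - 36) - 26))**2 = (8*1 + (-2 - 26))**2 = (8 - 28)**2 = (-20)**2 = 400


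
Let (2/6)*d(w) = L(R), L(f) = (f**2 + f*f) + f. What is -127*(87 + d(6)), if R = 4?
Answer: -24765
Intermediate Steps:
L(f) = f + 2*f**2 (L(f) = (f**2 + f**2) + f = 2*f**2 + f = f + 2*f**2)
d(w) = 108 (d(w) = 3*(4*(1 + 2*4)) = 3*(4*(1 + 8)) = 3*(4*9) = 3*36 = 108)
-127*(87 + d(6)) = -127*(87 + 108) = -127*195 = -24765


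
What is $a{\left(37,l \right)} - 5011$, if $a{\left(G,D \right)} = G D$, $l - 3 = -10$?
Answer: $-5270$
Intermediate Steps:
$l = -7$ ($l = 3 - 10 = -7$)
$a{\left(G,D \right)} = D G$
$a{\left(37,l \right)} - 5011 = \left(-7\right) 37 - 5011 = -259 - 5011 = -5270$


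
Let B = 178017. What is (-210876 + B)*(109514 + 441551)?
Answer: -18107444835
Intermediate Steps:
(-210876 + B)*(109514 + 441551) = (-210876 + 178017)*(109514 + 441551) = -32859*551065 = -18107444835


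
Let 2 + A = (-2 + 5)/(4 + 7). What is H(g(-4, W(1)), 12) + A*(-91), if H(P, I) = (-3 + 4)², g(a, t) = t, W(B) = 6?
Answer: 1740/11 ≈ 158.18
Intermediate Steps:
H(P, I) = 1 (H(P, I) = 1² = 1)
A = -19/11 (A = -2 + (-2 + 5)/(4 + 7) = -2 + 3/11 = -19/11 ≈ -1.7273)
H(g(-4, W(1)), 12) + A*(-91) = 1 - 19/11*(-91) = 1 + 1729/11 = 1740/11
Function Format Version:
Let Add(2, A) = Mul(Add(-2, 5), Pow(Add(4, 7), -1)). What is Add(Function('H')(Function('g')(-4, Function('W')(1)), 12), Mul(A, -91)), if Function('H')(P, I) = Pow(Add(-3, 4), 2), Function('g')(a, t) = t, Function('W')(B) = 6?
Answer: Rational(1740, 11) ≈ 158.18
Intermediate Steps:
Function('H')(P, I) = 1 (Function('H')(P, I) = Pow(1, 2) = 1)
A = Rational(-19, 11) (A = Add(-2, Mul(Add(-2, 5), Pow(Add(4, 7), -1))) = Add(-2, Mul(3, Pow(11, -1))) = Add(-2, Mul(3, Rational(1, 11))) = Add(-2, Rational(3, 11)) = Rational(-19, 11) ≈ -1.7273)
Add(Function('H')(Function('g')(-4, Function('W')(1)), 12), Mul(A, -91)) = Add(1, Mul(Rational(-19, 11), -91)) = Add(1, Rational(1729, 11)) = Rational(1740, 11)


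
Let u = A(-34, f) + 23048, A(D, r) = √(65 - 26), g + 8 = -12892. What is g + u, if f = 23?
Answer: 10148 + √39 ≈ 10154.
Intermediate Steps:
g = -12900 (g = -8 - 12892 = -12900)
A(D, r) = √39
u = 23048 + √39 (u = √39 + 23048 = 23048 + √39 ≈ 23054.)
g + u = -12900 + (23048 + √39) = 10148 + √39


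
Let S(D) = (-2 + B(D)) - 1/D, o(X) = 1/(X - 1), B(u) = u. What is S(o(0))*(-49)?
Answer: 98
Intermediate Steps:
o(X) = 1/(-1 + X)
S(D) = -2 + D - 1/D (S(D) = (-2 + D) - 1/D = -2 + D - 1/D)
S(o(0))*(-49) = (-2 + 1/(-1 + 0) - 1/(1/(-1 + 0)))*(-49) = (-2 + 1/(-1) - 1/(1/(-1)))*(-49) = (-2 - 1 - 1/(-1))*(-49) = (-2 - 1 - 1*(-1))*(-49) = (-2 - 1 + 1)*(-49) = -2*(-49) = 98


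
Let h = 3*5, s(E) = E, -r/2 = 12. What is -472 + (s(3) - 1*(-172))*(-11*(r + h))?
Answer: 16853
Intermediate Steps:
r = -24 (r = -2*12 = -24)
h = 15
-472 + (s(3) - 1*(-172))*(-11*(r + h)) = -472 + (3 - 1*(-172))*(-11*(-24 + 15)) = -472 + (3 + 172)*(-11*(-9)) = -472 + 175*99 = -472 + 17325 = 16853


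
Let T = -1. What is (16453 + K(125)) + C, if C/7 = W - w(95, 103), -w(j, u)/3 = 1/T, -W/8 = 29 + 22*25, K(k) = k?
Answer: -15867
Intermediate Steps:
W = -4632 (W = -8*(29 + 22*25) = -8*(29 + 550) = -8*579 = -4632)
w(j, u) = 3 (w(j, u) = -3/(-1) = -3*(-1) = 3)
C = -32445 (C = 7*(-4632 - 1*3) = 7*(-4632 - 3) = 7*(-4635) = -32445)
(16453 + K(125)) + C = (16453 + 125) - 32445 = 16578 - 32445 = -15867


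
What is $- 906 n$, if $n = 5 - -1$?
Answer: $-5436$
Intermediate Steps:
$n = 6$ ($n = 5 + 1 = 6$)
$- 906 n = \left(-906\right) 6 = -5436$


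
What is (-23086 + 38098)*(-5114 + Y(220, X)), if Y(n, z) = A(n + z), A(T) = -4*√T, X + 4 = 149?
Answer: -76771368 - 60048*√365 ≈ -7.7919e+7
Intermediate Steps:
X = 145 (X = -4 + 149 = 145)
Y(n, z) = -4*√(n + z)
(-23086 + 38098)*(-5114 + Y(220, X)) = (-23086 + 38098)*(-5114 - 4*√(220 + 145)) = 15012*(-5114 - 4*√365) = -76771368 - 60048*√365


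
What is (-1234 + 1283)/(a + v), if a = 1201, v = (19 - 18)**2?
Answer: 49/1202 ≈ 0.040765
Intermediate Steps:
v = 1 (v = 1**2 = 1)
(-1234 + 1283)/(a + v) = (-1234 + 1283)/(1201 + 1) = 49/1202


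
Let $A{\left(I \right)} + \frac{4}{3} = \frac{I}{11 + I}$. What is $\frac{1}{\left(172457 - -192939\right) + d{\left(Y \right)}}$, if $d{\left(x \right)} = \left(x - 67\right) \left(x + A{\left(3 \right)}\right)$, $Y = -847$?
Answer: $\frac{21}{23952113} \approx 8.7675 \cdot 10^{-7}$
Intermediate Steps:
$A{\left(I \right)} = - \frac{4}{3} + \frac{I}{11 + I}$
$d{\left(x \right)} = \left(-67 + x\right) \left(- \frac{47}{42} + x\right)$ ($d{\left(x \right)} = \left(x - 67\right) \left(x + \frac{-44 - 3}{3 \left(11 + 3\right)}\right) = \left(-67 + x\right) \left(x + \frac{-44 - 3}{3 \cdot 14}\right) = \left(-67 + x\right) \left(x + \frac{1}{3} \cdot \frac{1}{14} \left(-47\right)\right) = \left(-67 + x\right) \left(x - \frac{47}{42}\right) = \left(-67 + x\right) \left(- \frac{47}{42} + x\right)$)
$\frac{1}{\left(172457 - -192939\right) + d{\left(Y \right)}} = \frac{1}{\left(172457 - -192939\right) + \left(\frac{3149}{42} + \left(-847\right)^{2} - - \frac{346181}{6}\right)} = \frac{1}{\left(172457 + 192939\right) + \left(\frac{3149}{42} + 717409 + \frac{346181}{6}\right)} = \frac{1}{365396 + \frac{16278797}{21}} = \frac{1}{\frac{23952113}{21}} = \frac{21}{23952113}$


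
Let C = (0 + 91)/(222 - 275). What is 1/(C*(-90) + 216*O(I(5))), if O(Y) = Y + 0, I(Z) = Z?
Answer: 53/65430 ≈ 0.00081003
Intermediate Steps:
O(Y) = Y
C = -91/53 (C = 91/(-53) = 91*(-1/53) = -91/53 ≈ -1.7170)
1/(C*(-90) + 216*O(I(5))) = 1/(-91/53*(-90) + 216*5) = 1/(8190/53 + 1080) = 1/(65430/53) = 53/65430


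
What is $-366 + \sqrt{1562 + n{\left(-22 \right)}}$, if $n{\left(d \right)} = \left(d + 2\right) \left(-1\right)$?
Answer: $-366 + \sqrt{1582} \approx -326.23$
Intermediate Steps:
$n{\left(d \right)} = -2 - d$ ($n{\left(d \right)} = \left(2 + d\right) \left(-1\right) = -2 - d$)
$-366 + \sqrt{1562 + n{\left(-22 \right)}} = -366 + \sqrt{1562 - -20} = -366 + \sqrt{1562 + \left(-2 + 22\right)} = -366 + \sqrt{1562 + 20} = -366 + \sqrt{1582}$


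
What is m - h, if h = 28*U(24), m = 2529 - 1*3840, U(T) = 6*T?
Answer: -5343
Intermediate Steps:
m = -1311 (m = 2529 - 3840 = -1311)
h = 4032 (h = 28*(6*24) = 28*144 = 4032)
m - h = -1311 - 1*4032 = -1311 - 4032 = -5343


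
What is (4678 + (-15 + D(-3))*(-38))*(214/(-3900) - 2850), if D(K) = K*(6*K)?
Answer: -8881055986/975 ≈ -9.1088e+6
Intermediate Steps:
D(K) = 6*K²
(4678 + (-15 + D(-3))*(-38))*(214/(-3900) - 2850) = (4678 + (-15 + 6*(-3)²)*(-38))*(214/(-3900) - 2850) = (4678 + (-15 + 6*9)*(-38))*(214*(-1/3900) - 2850) = (4678 + (-15 + 54)*(-38))*(-107/1950 - 2850) = (4678 + 39*(-38))*(-5557607/1950) = (4678 - 1482)*(-5557607/1950) = 3196*(-5557607/1950) = -8881055986/975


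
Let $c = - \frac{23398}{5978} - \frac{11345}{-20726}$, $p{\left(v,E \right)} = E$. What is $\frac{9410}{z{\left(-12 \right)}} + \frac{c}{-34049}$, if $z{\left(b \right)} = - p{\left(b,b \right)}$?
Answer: $\frac{2481106814234311}{3164004040029} \approx 784.17$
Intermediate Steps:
$c = - \frac{208563269}{61950014}$ ($c = \left(-23398\right) \frac{1}{5978} - - \frac{11345}{20726} = - \frac{11699}{2989} + \frac{11345}{20726} = - \frac{208563269}{61950014} \approx -3.3666$)
$z{\left(b \right)} = - b$
$\frac{9410}{z{\left(-12 \right)}} + \frac{c}{-34049} = \frac{9410}{\left(-1\right) \left(-12\right)} - \frac{208563269}{61950014 \left(-34049\right)} = \frac{9410}{12} - - \frac{208563269}{2109336026686} = 9410 \cdot \frac{1}{12} + \frac{208563269}{2109336026686} = \frac{4705}{6} + \frac{208563269}{2109336026686} = \frac{2481106814234311}{3164004040029}$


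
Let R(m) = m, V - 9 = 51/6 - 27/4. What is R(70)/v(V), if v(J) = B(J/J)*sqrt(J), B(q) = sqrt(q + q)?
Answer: 70*sqrt(86)/43 ≈ 15.097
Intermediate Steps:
V = 43/4 (V = 9 + (51/6 - 27/4) = 9 + (51*(1/6) - 27*1/4) = 9 + (17/2 - 27/4) = 9 + 7/4 = 43/4 ≈ 10.750)
B(q) = sqrt(2)*sqrt(q) (B(q) = sqrt(2*q) = sqrt(2)*sqrt(q))
v(J) = sqrt(2)*sqrt(J) (v(J) = (sqrt(2)*sqrt(J/J))*sqrt(J) = (sqrt(2)*sqrt(1))*sqrt(J) = (sqrt(2)*1)*sqrt(J) = sqrt(2)*sqrt(J))
R(70)/v(V) = 70/((sqrt(2)*sqrt(43/4))) = 70/((sqrt(2)*(sqrt(43)/2))) = 70/((sqrt(86)/2)) = 70*(sqrt(86)/43) = 70*sqrt(86)/43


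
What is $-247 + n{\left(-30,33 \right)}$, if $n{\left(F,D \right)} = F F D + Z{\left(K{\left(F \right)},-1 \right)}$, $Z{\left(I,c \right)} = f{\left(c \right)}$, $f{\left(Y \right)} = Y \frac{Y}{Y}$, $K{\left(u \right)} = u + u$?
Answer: $29452$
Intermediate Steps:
$K{\left(u \right)} = 2 u$
$f{\left(Y \right)} = Y$ ($f{\left(Y \right)} = Y 1 = Y$)
$Z{\left(I,c \right)} = c$
$n{\left(F,D \right)} = -1 + D F^{2}$ ($n{\left(F,D \right)} = F F D - 1 = F^{2} D - 1 = D F^{2} - 1 = -1 + D F^{2}$)
$-247 + n{\left(-30,33 \right)} = -247 - \left(1 - 33 \left(-30\right)^{2}\right) = -247 + \left(-1 + 33 \cdot 900\right) = -247 + \left(-1 + 29700\right) = -247 + 29699 = 29452$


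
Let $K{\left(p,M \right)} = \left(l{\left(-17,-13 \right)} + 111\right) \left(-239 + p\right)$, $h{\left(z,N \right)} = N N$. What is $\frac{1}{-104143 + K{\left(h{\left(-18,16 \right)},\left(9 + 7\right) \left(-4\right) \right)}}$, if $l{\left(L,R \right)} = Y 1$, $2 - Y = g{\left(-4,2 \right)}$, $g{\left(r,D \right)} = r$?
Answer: $- \frac{1}{102154} \approx -9.7891 \cdot 10^{-6}$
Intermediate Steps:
$Y = 6$ ($Y = 2 - -4 = 2 + 4 = 6$)
$l{\left(L,R \right)} = 6$ ($l{\left(L,R \right)} = 6 \cdot 1 = 6$)
$h{\left(z,N \right)} = N^{2}$
$K{\left(p,M \right)} = -27963 + 117 p$ ($K{\left(p,M \right)} = \left(6 + 111\right) \left(-239 + p\right) = 117 \left(-239 + p\right) = -27963 + 117 p$)
$\frac{1}{-104143 + K{\left(h{\left(-18,16 \right)},\left(9 + 7\right) \left(-4\right) \right)}} = \frac{1}{-104143 - \left(27963 - 117 \cdot 16^{2}\right)} = \frac{1}{-104143 + \left(-27963 + 117 \cdot 256\right)} = \frac{1}{-104143 + \left(-27963 + 29952\right)} = \frac{1}{-104143 + 1989} = \frac{1}{-102154} = - \frac{1}{102154}$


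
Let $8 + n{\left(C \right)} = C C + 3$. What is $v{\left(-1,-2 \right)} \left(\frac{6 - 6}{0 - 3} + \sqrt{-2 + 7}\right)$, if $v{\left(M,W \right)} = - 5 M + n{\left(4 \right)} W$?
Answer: $- 17 \sqrt{5} \approx -38.013$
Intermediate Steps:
$n{\left(C \right)} = -5 + C^{2}$ ($n{\left(C \right)} = -8 + \left(C C + 3\right) = -8 + \left(C^{2} + 3\right) = -8 + \left(3 + C^{2}\right) = -5 + C^{2}$)
$v{\left(M,W \right)} = - 5 M + 11 W$ ($v{\left(M,W \right)} = - 5 M + \left(-5 + 4^{2}\right) W = - 5 M + \left(-5 + 16\right) W = - 5 M + 11 W$)
$v{\left(-1,-2 \right)} \left(\frac{6 - 6}{0 - 3} + \sqrt{-2 + 7}\right) = \left(\left(-5\right) \left(-1\right) + 11 \left(-2\right)\right) \left(\frac{6 - 6}{0 - 3} + \sqrt{-2 + 7}\right) = \left(5 - 22\right) \left(\frac{0}{-3} + \sqrt{5}\right) = - 17 \left(0 \left(- \frac{1}{3}\right) + \sqrt{5}\right) = - 17 \left(0 + \sqrt{5}\right) = - 17 \sqrt{5}$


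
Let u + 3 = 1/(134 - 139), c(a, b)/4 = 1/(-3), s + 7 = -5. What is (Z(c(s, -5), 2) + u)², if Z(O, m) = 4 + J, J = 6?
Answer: 1156/25 ≈ 46.240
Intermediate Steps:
s = -12 (s = -7 - 5 = -12)
c(a, b) = -4/3 (c(a, b) = 4/(-3) = 4*(-⅓) = -4/3)
Z(O, m) = 10 (Z(O, m) = 4 + 6 = 10)
u = -16/5 (u = -3 + 1/(134 - 139) = -3 + 1/(-5) = -3 - ⅕ = -16/5 ≈ -3.2000)
(Z(c(s, -5), 2) + u)² = (10 - 16/5)² = (34/5)² = 1156/25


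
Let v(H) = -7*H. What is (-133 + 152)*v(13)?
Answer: -1729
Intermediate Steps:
(-133 + 152)*v(13) = (-133 + 152)*(-7*13) = 19*(-91) = -1729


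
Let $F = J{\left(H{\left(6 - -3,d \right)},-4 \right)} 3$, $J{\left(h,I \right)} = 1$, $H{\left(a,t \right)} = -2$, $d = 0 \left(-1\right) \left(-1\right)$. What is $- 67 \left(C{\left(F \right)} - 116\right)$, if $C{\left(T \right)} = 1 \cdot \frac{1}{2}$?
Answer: $\frac{15477}{2} \approx 7738.5$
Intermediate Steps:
$d = 0$ ($d = 0 \left(-1\right) = 0$)
$F = 3$ ($F = 1 \cdot 3 = 3$)
$C{\left(T \right)} = \frac{1}{2}$ ($C{\left(T \right)} = 1 \cdot \frac{1}{2} = \frac{1}{2}$)
$- 67 \left(C{\left(F \right)} - 116\right) = - 67 \left(\frac{1}{2} - 116\right) = \left(-67\right) \left(- \frac{231}{2}\right) = \frac{15477}{2}$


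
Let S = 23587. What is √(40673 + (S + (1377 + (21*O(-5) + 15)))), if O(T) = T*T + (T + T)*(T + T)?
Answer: √68277 ≈ 261.30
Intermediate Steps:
O(T) = 5*T² (O(T) = T² + (2*T)*(2*T) = T² + 4*T² = 5*T²)
√(40673 + (S + (1377 + (21*O(-5) + 15)))) = √(40673 + (23587 + (1377 + (21*(5*(-5)²) + 15)))) = √(40673 + (23587 + (1377 + (21*(5*25) + 15)))) = √(40673 + (23587 + (1377 + (21*125 + 15)))) = √(40673 + (23587 + (1377 + (2625 + 15)))) = √(40673 + (23587 + (1377 + 2640))) = √(40673 + (23587 + 4017)) = √(40673 + 27604) = √68277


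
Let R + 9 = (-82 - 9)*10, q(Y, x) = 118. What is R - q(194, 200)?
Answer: -1037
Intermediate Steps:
R = -919 (R = -9 + (-82 - 9)*10 = -9 - 91*10 = -9 - 910 = -919)
R - q(194, 200) = -919 - 1*118 = -919 - 118 = -1037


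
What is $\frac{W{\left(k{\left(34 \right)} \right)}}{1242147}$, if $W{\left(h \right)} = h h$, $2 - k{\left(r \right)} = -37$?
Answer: $\frac{507}{414049} \approx 0.0012245$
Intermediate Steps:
$k{\left(r \right)} = 39$ ($k{\left(r \right)} = 2 - -37 = 2 + 37 = 39$)
$W{\left(h \right)} = h^{2}$
$\frac{W{\left(k{\left(34 \right)} \right)}}{1242147} = \frac{39^{2}}{1242147} = 1521 \cdot \frac{1}{1242147} = \frac{507}{414049}$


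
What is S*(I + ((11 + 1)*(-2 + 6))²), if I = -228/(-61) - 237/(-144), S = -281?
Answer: -1900086875/2928 ≈ -6.4894e+5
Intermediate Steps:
I = 15763/2928 (I = -228*(-1/61) - 237*(-1/144) = 228/61 + 79/48 = 15763/2928 ≈ 5.3835)
S*(I + ((11 + 1)*(-2 + 6))²) = -281*(15763/2928 + ((11 + 1)*(-2 + 6))²) = -281*(15763/2928 + (12*4)²) = -281*(15763/2928 + 48²) = -281*(15763/2928 + 2304) = -281*6761875/2928 = -1900086875/2928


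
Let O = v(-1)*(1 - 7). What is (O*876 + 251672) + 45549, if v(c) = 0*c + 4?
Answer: 276197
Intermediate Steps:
v(c) = 4 (v(c) = 0 + 4 = 4)
O = -24 (O = 4*(1 - 7) = 4*(-6) = -24)
(O*876 + 251672) + 45549 = (-24*876 + 251672) + 45549 = (-21024 + 251672) + 45549 = 230648 + 45549 = 276197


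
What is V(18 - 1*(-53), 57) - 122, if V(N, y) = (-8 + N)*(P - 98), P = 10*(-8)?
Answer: -11336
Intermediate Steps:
P = -80
V(N, y) = 1424 - 178*N (V(N, y) = (-8 + N)*(-80 - 98) = (-8 + N)*(-178) = 1424 - 178*N)
V(18 - 1*(-53), 57) - 122 = (1424 - 178*(18 - 1*(-53))) - 122 = (1424 - 178*(18 + 53)) - 122 = (1424 - 178*71) - 122 = (1424 - 12638) - 122 = -11214 - 122 = -11336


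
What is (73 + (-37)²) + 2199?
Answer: 3641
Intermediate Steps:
(73 + (-37)²) + 2199 = (73 + 1369) + 2199 = 1442 + 2199 = 3641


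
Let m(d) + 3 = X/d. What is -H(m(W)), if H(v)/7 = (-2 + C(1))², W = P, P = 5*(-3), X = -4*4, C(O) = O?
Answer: -7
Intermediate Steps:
X = -16
P = -15
W = -15
m(d) = -3 - 16/d
H(v) = 7 (H(v) = 7*(-2 + 1)² = 7*(-1)² = 7*1 = 7)
-H(m(W)) = -1*7 = -7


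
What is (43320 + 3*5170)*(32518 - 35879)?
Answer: -197727630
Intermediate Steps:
(43320 + 3*5170)*(32518 - 35879) = (43320 + 15510)*(-3361) = 58830*(-3361) = -197727630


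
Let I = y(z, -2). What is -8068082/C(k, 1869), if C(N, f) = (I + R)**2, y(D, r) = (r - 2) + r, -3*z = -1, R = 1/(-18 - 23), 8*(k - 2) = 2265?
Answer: -13562445842/61009 ≈ -2.2230e+5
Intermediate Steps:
k = 2281/8 (k = 2 + (1/8)*2265 = 2 + 2265/8 = 2281/8 ≈ 285.13)
R = -1/41 (R = 1/(-41) = -1/41 ≈ -0.024390)
z = 1/3 (z = -1/3*(-1) = 1/3 ≈ 0.33333)
y(D, r) = -2 + 2*r (y(D, r) = (-2 + r) + r = -2 + 2*r)
I = -6 (I = -2 + 2*(-2) = -2 - 4 = -6)
C(N, f) = 61009/1681 (C(N, f) = (-6 - 1/41)**2 = (-247/41)**2 = 61009/1681)
-8068082/C(k, 1869) = -8068082/61009/1681 = -8068082*1681/61009 = -13562445842/61009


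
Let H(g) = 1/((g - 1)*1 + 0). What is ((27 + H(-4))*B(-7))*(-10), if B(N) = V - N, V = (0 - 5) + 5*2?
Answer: -3216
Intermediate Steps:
V = 5 (V = -5 + 10 = 5)
H(g) = 1/(-1 + g) (H(g) = 1/((-1 + g)*1 + 0) = 1/((-1 + g) + 0) = 1/(-1 + g))
B(N) = 5 - N
((27 + H(-4))*B(-7))*(-10) = ((27 + 1/(-1 - 4))*(5 - 1*(-7)))*(-10) = ((27 + 1/(-5))*(5 + 7))*(-10) = ((27 - ⅕)*12)*(-10) = ((134/5)*12)*(-10) = (1608/5)*(-10) = -3216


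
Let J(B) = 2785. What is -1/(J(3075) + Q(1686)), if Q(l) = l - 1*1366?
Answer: -1/3105 ≈ -0.00032206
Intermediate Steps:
Q(l) = -1366 + l (Q(l) = l - 1366 = -1366 + l)
-1/(J(3075) + Q(1686)) = -1/(2785 + (-1366 + 1686)) = -1/(2785 + 320) = -1/3105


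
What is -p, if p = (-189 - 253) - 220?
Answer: 662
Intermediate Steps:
p = -662 (p = -442 - 220 = -662)
-p = -1*(-662) = 662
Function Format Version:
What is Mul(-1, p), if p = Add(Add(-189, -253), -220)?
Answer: 662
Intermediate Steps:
p = -662 (p = Add(-442, -220) = -662)
Mul(-1, p) = Mul(-1, -662) = 662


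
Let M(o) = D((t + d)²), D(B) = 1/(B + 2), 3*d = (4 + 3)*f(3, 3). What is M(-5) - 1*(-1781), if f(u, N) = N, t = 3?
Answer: 181663/102 ≈ 1781.0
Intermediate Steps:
d = 7 (d = ((4 + 3)*3)/3 = (7*3)/3 = (⅓)*21 = 7)
D(B) = 1/(2 + B)
M(o) = 1/102 (M(o) = 1/(2 + (3 + 7)²) = 1/(2 + 10²) = 1/(2 + 100) = 1/102)
M(-5) - 1*(-1781) = 1/102 - 1*(-1781) = 1/102 + 1781 = 181663/102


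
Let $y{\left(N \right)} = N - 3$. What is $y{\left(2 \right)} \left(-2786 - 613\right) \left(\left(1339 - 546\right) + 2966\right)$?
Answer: $12776841$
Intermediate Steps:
$y{\left(N \right)} = -3 + N$ ($y{\left(N \right)} = N - 3 = -3 + N$)
$y{\left(2 \right)} \left(-2786 - 613\right) \left(\left(1339 - 546\right) + 2966\right) = \left(-3 + 2\right) \left(-2786 - 613\right) \left(\left(1339 - 546\right) + 2966\right) = - \left(-3399\right) \left(793 + 2966\right) = - \left(-3399\right) 3759 = \left(-1\right) \left(-12776841\right) = 12776841$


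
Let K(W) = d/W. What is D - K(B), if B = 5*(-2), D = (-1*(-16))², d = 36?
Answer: 1298/5 ≈ 259.60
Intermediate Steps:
D = 256 (D = 16² = 256)
B = -10
K(W) = 36/W
D - K(B) = 256 - 36/(-10) = 256 - 36*(-1)/10 = 256 - 1*(-18/5) = 256 + 18/5 = 1298/5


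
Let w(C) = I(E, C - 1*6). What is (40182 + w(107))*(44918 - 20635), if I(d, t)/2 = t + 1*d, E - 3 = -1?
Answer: 980741804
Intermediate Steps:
E = 2 (E = 3 - 1 = 2)
I(d, t) = 2*d + 2*t (I(d, t) = 2*(t + 1*d) = 2*(t + d) = 2*(d + t) = 2*d + 2*t)
w(C) = -8 + 2*C (w(C) = 2*2 + 2*(C - 1*6) = 4 + 2*(C - 6) = 4 + 2*(-6 + C) = 4 + (-12 + 2*C) = -8 + 2*C)
(40182 + w(107))*(44918 - 20635) = (40182 + (-8 + 2*107))*(44918 - 20635) = (40182 + (-8 + 214))*24283 = (40182 + 206)*24283 = 40388*24283 = 980741804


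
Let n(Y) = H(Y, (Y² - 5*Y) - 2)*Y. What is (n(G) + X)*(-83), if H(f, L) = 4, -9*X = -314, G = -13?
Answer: 12782/9 ≈ 1420.2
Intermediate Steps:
X = 314/9 (X = -⅑*(-314) = 314/9 ≈ 34.889)
n(Y) = 4*Y
(n(G) + X)*(-83) = (4*(-13) + 314/9)*(-83) = (-52 + 314/9)*(-83) = -154/9*(-83) = 12782/9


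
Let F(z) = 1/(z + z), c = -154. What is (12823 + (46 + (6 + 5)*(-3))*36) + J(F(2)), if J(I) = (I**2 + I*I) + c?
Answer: 105097/8 ≈ 13137.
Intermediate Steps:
F(z) = 1/(2*z)
J(I) = -154 + 2*I**2 (J(I) = (I**2 + I*I) - 154 = (I**2 + I**2) - 154 = 2*I**2 - 154 = -154 + 2*I**2)
(12823 + (46 + (6 + 5)*(-3))*36) + J(F(2)) = (12823 + (46 + (6 + 5)*(-3))*36) + (-154 + 2*((1/2)/2)**2) = (12823 + (46 + 11*(-3))*36) + (-154 + 2*((1/2)*(1/2))**2) = (12823 + (46 - 33)*36) + (-154 + 2*(1/4)**2) = (12823 + 13*36) + (-154 + 2*(1/16)) = (12823 + 468) + (-154 + 1/8) = 13291 - 1231/8 = 105097/8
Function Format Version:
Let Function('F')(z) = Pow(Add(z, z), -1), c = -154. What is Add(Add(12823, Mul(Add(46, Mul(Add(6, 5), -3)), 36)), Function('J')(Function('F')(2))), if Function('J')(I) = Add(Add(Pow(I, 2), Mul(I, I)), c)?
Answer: Rational(105097, 8) ≈ 13137.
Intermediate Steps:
Function('F')(z) = Mul(Rational(1, 2), Pow(z, -1)) (Function('F')(z) = Pow(Mul(2, z), -1) = Mul(Rational(1, 2), Pow(z, -1)))
Function('J')(I) = Add(-154, Mul(2, Pow(I, 2))) (Function('J')(I) = Add(Add(Pow(I, 2), Mul(I, I)), -154) = Add(Add(Pow(I, 2), Pow(I, 2)), -154) = Add(Mul(2, Pow(I, 2)), -154) = Add(-154, Mul(2, Pow(I, 2))))
Add(Add(12823, Mul(Add(46, Mul(Add(6, 5), -3)), 36)), Function('J')(Function('F')(2))) = Add(Add(12823, Mul(Add(46, Mul(Add(6, 5), -3)), 36)), Add(-154, Mul(2, Pow(Mul(Rational(1, 2), Pow(2, -1)), 2)))) = Add(Add(12823, Mul(Add(46, Mul(11, -3)), 36)), Add(-154, Mul(2, Pow(Mul(Rational(1, 2), Rational(1, 2)), 2)))) = Add(Add(12823, Mul(Add(46, -33), 36)), Add(-154, Mul(2, Pow(Rational(1, 4), 2)))) = Add(Add(12823, Mul(13, 36)), Add(-154, Mul(2, Rational(1, 16)))) = Add(Add(12823, 468), Add(-154, Rational(1, 8))) = Add(13291, Rational(-1231, 8)) = Rational(105097, 8)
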